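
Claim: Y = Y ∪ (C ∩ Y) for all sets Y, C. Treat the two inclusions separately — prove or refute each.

Both inclusions hold.

(⟸) Let x ∈ Y ∪ (C ∩ Y). Then either x ∈ Y and x ∉ C; or x ∈ Y ∩ C. In each case x ∈ Y, so Y ∪ (C ∩ Y) ⊆ Y.

(⟹) Let x ∈ Y. Then either x ∈ Y and x ∉ C; or x ∈ Y ∩ C. In each case x ∈ Y ∪ (C ∩ Y), so Y ⊆ Y ∪ (C ∩ Y).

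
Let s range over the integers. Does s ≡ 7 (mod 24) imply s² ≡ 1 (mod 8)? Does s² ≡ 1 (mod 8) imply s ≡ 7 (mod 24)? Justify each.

Forward direction. Suppose s ≡ 7 (mod 24). Then s² ≡ 7² = 49 (mod 24), and since 8 ∣ 24, also s² ≡ 1 (mod 8).

Converse. This fails: take s = 1. Then 1² = 1 ≡ 1 (mod 8), yet 1 ≡ 1 (mod 24), not 7.

Only the forward direction holds.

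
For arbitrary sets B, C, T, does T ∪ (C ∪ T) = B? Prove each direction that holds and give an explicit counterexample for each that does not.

(⟹) This inclusion fails. Take B = ∅, C = {1}, T = ∅; then 1 ∈ T ∪ (C ∪ T) but 1 ∉ B.

(⟸) This inclusion fails. Take B = {1}, C = ∅, T = ∅; then 1 ∈ B but 1 ∉ T ∪ (C ∪ T).

(⊆) fails and (⊇) fails.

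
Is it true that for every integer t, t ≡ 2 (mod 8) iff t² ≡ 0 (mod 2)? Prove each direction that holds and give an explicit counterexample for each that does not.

Converse. This fails: take t = 0. Then 0² = 0 ≡ 0 (mod 2), yet 0 ≡ 0 (mod 8), not 2.

Forward direction. Suppose t ≡ 2 (mod 8). Then t² ≡ 2² = 4 (mod 8), and since 2 ∣ 8, also t² ≡ 0 (mod 2).

Only the forward direction holds.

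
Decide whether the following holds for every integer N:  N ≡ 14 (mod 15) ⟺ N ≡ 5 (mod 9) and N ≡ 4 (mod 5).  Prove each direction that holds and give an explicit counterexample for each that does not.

(⇒) This fails: N = 44 gives 44 ≡ 14 (mod 15) but 44 ≡ 8 (mod 9), so the conjunction on the right does not hold.

(⇐) Conversely, if N ≡ 5 (mod 9) and N ≡ 4 (mod 5), then by the Chinese remainder theorem N ≡ 14 (mod 45). Since 14 ≡ 14 (mod 15) and 15 ∣ 45, we get N ≡ 14 (mod 15).

Not equivalent: only (⇐) holds.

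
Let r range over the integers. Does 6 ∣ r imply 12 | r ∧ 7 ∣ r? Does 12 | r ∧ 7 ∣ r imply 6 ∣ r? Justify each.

(⟹) This fails: take r = 6. Certainly 6 ∣ 6, but 12 ∤ 6.

(⟸) Suppose 12 ∣ r and 7 ∣ r. Any common multiple of 12 and 7 is a multiple of their lcm; here gcd(12, 7) = 1, so lcm(12, 7) = 12·7 = 84, so 84 ∣ r. Since 6 ∣ 84, it follows that 6 ∣ r.

The forward direction fails; the converse holds.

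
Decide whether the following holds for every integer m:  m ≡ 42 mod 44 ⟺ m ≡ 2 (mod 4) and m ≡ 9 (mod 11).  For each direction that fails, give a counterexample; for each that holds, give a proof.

The biconditional holds.

[⇐] If m ≡ 2 (mod 4) and m ≡ 9 (mod 11), then by the Chinese remainder theorem m ≡ 42 (mod 44). This is exactly m ≡ 42 (mod 44).

[⇒] Suppose m ≡ 42 (mod 44); write m = 44j + 42. Since 4 ∣ 44, reducing mod 4 gives m ≡ 42 ≡ 2 (mod 4); since 11 ∣ 44, reducing mod 11 gives m ≡ 42 ≡ 9 (mod 11).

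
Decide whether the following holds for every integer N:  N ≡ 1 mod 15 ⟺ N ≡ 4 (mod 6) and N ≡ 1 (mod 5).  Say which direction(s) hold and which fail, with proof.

Not equivalent: only (⇐) holds.

[⇒] This fails: N = 1 gives 1 ≡ 1 (mod 15) but 1 ≡ 1 (mod 6), so the conjunction on the right does not hold.

[⇐] Conversely, if N ≡ 4 (mod 6) and N ≡ 1 (mod 5), then by the Chinese remainder theorem N ≡ 16 (mod 30). Since 16 ≡ 1 (mod 15) and 15 ∣ 30, we get N ≡ 1 (mod 15).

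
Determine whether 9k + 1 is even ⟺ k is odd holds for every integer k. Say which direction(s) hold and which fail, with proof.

(⟹) Suppose 9k + 1 is even. Since 9 is odd, 9k and k have the same parity, so 9k + 1 ≡ k + 1 (mod 2). As 1 is odd, 9k + 1 is even exactly when k is odd. Thus k is odd.

(⟸) Conversely, suppose k is odd; write k = 2j + 1. Then 9k + 1 = 9·(2j + 1) + 1 = 2·9j + 10, which is even.

The biconditional holds.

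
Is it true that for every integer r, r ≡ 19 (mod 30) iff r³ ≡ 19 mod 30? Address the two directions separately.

(→) Suppose r ≡ 19 (mod 30). Write r = 30j + 19. Then (30j + 19)³ = 27000j³ + 51300j² + 32490j + 6859 = 30(900j³ + 1710j² + 1083j + 228) + 19, so r³ ≡ 19 (mod 30).

(←) Conversely, suppose r³ ≡ 19 (mod 30). The only residue r in {0, …, 29} with r³ ≡ 19 (mod 30) is r = 19, so r ≡ 19 (mod 30).

Both directions hold.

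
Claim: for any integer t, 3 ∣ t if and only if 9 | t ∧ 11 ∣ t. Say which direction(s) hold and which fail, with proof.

Not equivalent: only (⇐) holds.

(⇒) This fails: take t = 3. Certainly 3 ∣ 3, but 9 ∤ 3.

(⇐) Suppose 9 ∣ t and 11 ∣ t. Any common multiple of 9 and 11 is a multiple of their lcm; here gcd(9, 11) = 1, so lcm(9, 11) = 9·11 = 99, so 99 ∣ t. Since 3 ∣ 99, it follows that 3 ∣ t.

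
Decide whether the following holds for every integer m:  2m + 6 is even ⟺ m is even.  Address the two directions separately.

(⇒) fails; (⇐) holds.

(←) Suppose m is even. Since 2 is even, 2m is even for every m, so 2m + 6 has the same parity as 6, which is even. Hence 2m + 6 is even.

(→) This fails: take m = 5. Then 2m + 6 = 16, which is even, yet m = 5 is odd, not even.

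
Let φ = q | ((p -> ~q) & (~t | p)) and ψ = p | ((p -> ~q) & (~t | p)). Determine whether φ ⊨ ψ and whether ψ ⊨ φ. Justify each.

Only the reverse direction holds.

(→) This fails. Under p = F, t = T, q = T, the left side is true but the right side is false.

(←) Assume the antecedent. If p is true, q | ((p -> ~q) & (~t | p)) reduces to true regardless of the other variables. If p is false, the antecedent forces (p = F, t = F, q = F) or (p = F, t = F, q = T), and q | ((p -> ~q) & (~t | p)) holds there. Either way q | ((p -> ~q) & (~t | p)) holds.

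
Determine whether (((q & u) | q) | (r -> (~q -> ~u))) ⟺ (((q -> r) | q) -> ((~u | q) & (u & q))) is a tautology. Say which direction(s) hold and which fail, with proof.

(⟹) This fails. Under u = F, r = F, q = F, the left side is true but the right side is false.

(⟸) Assume the antecedent. If u is true, the antecedent forces (u = T, r = F, q = T) or (u = T, r = T, q = T), and the consequent holds there. If u is false, the antecedent cannot hold. Either way the consequent holds.

The forward direction fails; the converse holds.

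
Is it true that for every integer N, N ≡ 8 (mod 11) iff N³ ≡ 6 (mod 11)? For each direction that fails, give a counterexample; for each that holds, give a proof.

Both directions hold.

Converse. Suppose N³ ≡ 6 (mod 11). The only residue r in {0, …, 10} with r³ ≡ 6 (mod 11) is r = 8, so N ≡ 8 (mod 11).

Forward direction. Suppose N ≡ 8 (mod 11). Write N = 11j + 8. Then (11j + 8)³ = 1331j³ + 2904j² + 2112j + 512 = 11(121j³ + 264j² + 192j + 46) + 6, so N³ ≡ 6 (mod 11).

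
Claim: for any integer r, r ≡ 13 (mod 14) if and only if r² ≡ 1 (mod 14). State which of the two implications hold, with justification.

[⇐] This fails: take r = 1. Then 1² = 1 ≡ 1 (mod 14), yet 1 ≡ 1 (mod 14), not 13.

[⇒] Suppose r ≡ 13 (mod 14). Write r = 14j + 13. Then (14j + 13)² = 196j² + 364j + 169 = 14(14j² + 26j + 12) + 1, so r² ≡ 1 (mod 14).

(⇒) holds; (⇐) fails.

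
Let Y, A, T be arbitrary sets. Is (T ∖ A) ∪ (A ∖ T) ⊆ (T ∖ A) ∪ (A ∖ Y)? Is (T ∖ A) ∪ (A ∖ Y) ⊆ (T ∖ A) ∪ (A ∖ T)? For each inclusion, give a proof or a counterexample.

(⊆) fails and (⊇) fails.

Forward inclusion. This inclusion fails. Take Y = {1}, A = {1}, T = ∅; then 1 ∈ (T ∖ A) ∪ (A ∖ T) but 1 ∉ (T ∖ A) ∪ (A ∖ Y).

Reverse inclusion. This inclusion fails. Take Y = ∅, A = {1}, T = {1}; then 1 ∈ (T ∖ A) ∪ (A ∖ Y) but 1 ∉ (T ∖ A) ∪ (A ∖ T).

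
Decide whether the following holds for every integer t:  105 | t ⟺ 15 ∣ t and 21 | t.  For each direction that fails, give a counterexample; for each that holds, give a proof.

Both implications hold.

Forward direction. If 105 ∣ t, write t = 105q. Since 105 = 7·15, t = 15·(7q), so 15 ∣ t; and since 105 = 5·21, t = 21·(5q), so 21 ∣ t.

Converse. Suppose 15 ∣ t and 21 ∣ t. Any common multiple of 15 and 21 is a multiple of their lcm; here lcm(15, 21) = 15·21/gcd(15, 21) = 315/3 = 105, so 105 ∣ t.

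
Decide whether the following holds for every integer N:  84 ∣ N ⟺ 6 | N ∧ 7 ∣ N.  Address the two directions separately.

Not equivalent: only (⇒) holds.

(⟹) If 84 ∣ N, write N = 84q. Since 84 = 14·6, N = 6·(14q), so 6 ∣ N; and since 84 = 12·7, N = 7·(12q), so 7 ∣ N.

(⟸) This fails: take N = 42. Both 6 ∣ 42 and 7 ∣ 42, yet 42 is not a multiple of 84 (since 42 = 0·84 + 42), so 84 ∤ 42.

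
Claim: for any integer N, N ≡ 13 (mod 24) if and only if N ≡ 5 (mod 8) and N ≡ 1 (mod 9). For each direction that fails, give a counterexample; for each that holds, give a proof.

Only the converse holds.

[⇒] This fails: N = 61 gives 61 ≡ 13 (mod 24) but 61 ≡ 7 (mod 9), so the conjunction on the right does not hold.

[⇐] Conversely, if N ≡ 5 (mod 8) and N ≡ 1 (mod 9), then by the Chinese remainder theorem N ≡ 37 (mod 72). Since 37 ≡ 13 (mod 24) and 24 ∣ 72, we get N ≡ 13 (mod 24).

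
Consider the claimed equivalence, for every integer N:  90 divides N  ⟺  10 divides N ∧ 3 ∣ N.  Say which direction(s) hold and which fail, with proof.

Only the forward implication holds.

(⇐) This fails: take N = 30. Both 10 ∣ 30 and 3 ∣ 30, yet 30 is not a multiple of 90 (since 30 = 0·90 + 30), so 90 ∤ 30.

(⇒) If 90 ∣ N, write N = 90q. Since 90 = 9·10, N = 10·(9q), so 10 ∣ N; and since 90 = 30·3, N = 3·(30q), so 3 ∣ N.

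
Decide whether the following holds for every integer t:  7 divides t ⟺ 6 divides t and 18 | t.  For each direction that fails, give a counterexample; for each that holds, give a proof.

[⇒] This fails: take t = 7. Certainly 7 ∣ 7, but 6 ∤ 7.

[⇐] This fails: take t = 18. Both 6 ∣ 18 and 18 ∣ 18, yet 18 is not a multiple of 7 (since 18 = 2·7 + 4), so 7 ∤ 18.

Neither implication holds.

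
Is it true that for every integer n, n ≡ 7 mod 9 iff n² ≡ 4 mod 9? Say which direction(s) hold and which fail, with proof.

(⇒) holds; (⇐) fails.

Converse. This fails: take n = 2. Then 2² = 4 ≡ 4 (mod 9), yet 2 ≡ 2 (mod 9), not 7.

Forward direction. Suppose n ≡ 7 mod 9. Write n = 9j + 7. Then (9j + 7)² = 81j² + 126j + 49 = 9(9j² + 14j + 5) + 4, so n² ≡ 4 (mod 9).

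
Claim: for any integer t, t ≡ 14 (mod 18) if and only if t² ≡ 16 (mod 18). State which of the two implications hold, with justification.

(⇒) Suppose t ≡ 14 (mod 18). Write t = 18j + 14. Then (18j + 14)² = 324j² + 504j + 196 = 18(18j² + 28j + 10) + 16, so t² ≡ 16 (mod 18).

(⇐) This fails: take t = 4. Then 4² = 16 ≡ 16 (mod 18), yet 4 ≡ 4 (mod 18), not 14.

Only the forward implication holds.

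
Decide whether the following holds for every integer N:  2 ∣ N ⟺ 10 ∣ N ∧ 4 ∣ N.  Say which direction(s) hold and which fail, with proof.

(⟸) Suppose 10 ∣ N and 4 ∣ N. Any common multiple of 10 and 4 is a multiple of their lcm; here lcm(10, 4) = 10·4/gcd(10, 4) = 40/2 = 20, so 20 ∣ N. Since 2 ∣ 20, it follows that 2 ∣ N.

(⟹) This fails: take N = 2. Certainly 2 ∣ 2, but 10 ∤ 2.

The forward direction fails; the converse holds.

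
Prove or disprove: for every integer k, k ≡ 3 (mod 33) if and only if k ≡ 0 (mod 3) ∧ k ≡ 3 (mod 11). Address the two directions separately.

Both directions hold; the statement is true.

Forward direction. Suppose k ≡ 3 (mod 33); write k = 33j + 3. Since 3 ∣ 33, reducing mod 3 gives k ≡ 3 ≡ 0 (mod 3); since 11 ∣ 33, reducing mod 11 gives k ≡ 3 (mod 11).

Converse. If k ≡ 0 (mod 3) and k ≡ 3 (mod 11), then by the Chinese remainder theorem k ≡ 3 (mod 33). This is exactly k ≡ 3 (mod 33).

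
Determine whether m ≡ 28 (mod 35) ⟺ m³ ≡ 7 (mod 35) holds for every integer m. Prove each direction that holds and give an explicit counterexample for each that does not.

Both implications hold.

(⇐) Suppose m³ ≡ 7 (mod 35). The only residue r in {0, …, 34} with r³ ≡ 7 (mod 35) is r = 28, so m ≡ 28 (mod 35).

(⇒) Suppose m ≡ 28 (mod 35). Write m = 35j + 28. Then (35j + 28)³ = 42875j³ + 102900j² + 82320j + 21952 = 35(1225j³ + 2940j² + 2352j + 627) + 7, so m³ ≡ 7 (mod 35).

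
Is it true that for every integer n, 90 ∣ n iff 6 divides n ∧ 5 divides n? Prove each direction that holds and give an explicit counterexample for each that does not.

Only the forward implication holds.

(⟹) If 90 ∣ n, write n = 90q. Since 90 = 15·6, n = 6·(15q), so 6 ∣ n; and since 90 = 18·5, n = 5·(18q), so 5 ∣ n.

(⟸) This fails: take n = 30. Both 6 ∣ 30 and 5 ∣ 30, yet 30 is not a multiple of 90 (since 30 = 0·90 + 30), so 90 ∤ 30.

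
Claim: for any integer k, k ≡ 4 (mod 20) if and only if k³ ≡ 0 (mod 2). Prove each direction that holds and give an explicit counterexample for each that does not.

The forward direction holds; the converse fails.

Forward direction. Suppose k ≡ 4 (mod 20). Then k³ ≡ 4³ = 64 (mod 20), and since 2 ∣ 20, also k³ ≡ 0 (mod 2).

Converse. This fails: take k = 0. Then 0³ = 0 ≡ 0 (mod 2), yet 0 ≡ 0 (mod 20), not 4.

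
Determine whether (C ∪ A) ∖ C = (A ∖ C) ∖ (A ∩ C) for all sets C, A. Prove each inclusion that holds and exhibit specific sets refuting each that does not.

The two sets are equal.

(⊇) Let x ∈ (A ∖ C) ∖ (A ∩ C). Then x ∈ A and x ∉ C, from which x ∈ (C ∪ A) ∖ C.

(⊆) Let x ∈ (C ∪ A) ∖ C. Then x ∈ A and x ∉ C, from which x ∈ (A ∖ C) ∖ (A ∩ C).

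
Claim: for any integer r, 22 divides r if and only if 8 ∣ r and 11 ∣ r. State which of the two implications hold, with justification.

Not equivalent: only (⇐) holds.

Forward direction. This fails: take r = 22. Certainly 22 ∣ 22, but 8 ∤ 22.

Converse. Suppose 8 ∣ r and 11 ∣ r. Any common multiple of 8 and 11 is a multiple of their lcm; here gcd(8, 11) = 1, so lcm(8, 11) = 8·11 = 88, so 88 ∣ r. Since 22 ∣ 88, it follows that 22 ∣ r.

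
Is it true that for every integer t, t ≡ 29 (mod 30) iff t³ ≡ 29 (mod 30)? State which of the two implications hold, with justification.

Both directions hold; the statement is true.

(→) Suppose t ≡ 29 (mod 30). Write t = 30j + 29. Then (30j + 29)³ = 27000j³ + 78300j² + 75690j + 24389 = 30(900j³ + 2610j² + 2523j + 812) + 29, so t³ ≡ 29 (mod 30).

(←) Conversely, suppose t³ ≡ 29 (mod 30). The only residue r in {0, …, 29} with r³ ≡ 29 (mod 30) is r = 29, so t ≡ 29 (mod 30).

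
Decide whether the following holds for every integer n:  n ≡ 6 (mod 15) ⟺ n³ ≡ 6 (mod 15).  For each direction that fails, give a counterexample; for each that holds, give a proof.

(⇒) Suppose n ≡ 6 (mod 15). Write n = 15j + 6. Then (15j + 6)³ = 3375j³ + 4050j² + 1620j + 216 = 15(225j³ + 270j² + 108j + 14) + 6, so n³ ≡ 6 (mod 15).

(⇐) Conversely, suppose n³ ≡ 6 (mod 15). The only residue r in {0, …, 14} with r³ ≡ 6 (mod 15) is r = 6, so n ≡ 6 (mod 15).

Both directions hold.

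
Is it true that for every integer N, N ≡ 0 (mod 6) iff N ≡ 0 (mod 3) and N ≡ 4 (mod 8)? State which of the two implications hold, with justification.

(⟹) This fails: N = 0 gives 0 ≡ 0 (mod 6) but 0 ≡ 0 (mod 8), so the conjunction on the right does not hold.

(⟸) Conversely, if N ≡ 0 (mod 3) and N ≡ 4 (mod 8), then by the Chinese remainder theorem N ≡ 12 (mod 24). Since 12 ≡ 0 (mod 6) and 6 ∣ 24, we get N ≡ 0 (mod 6).

(⇒) fails; (⇐) holds.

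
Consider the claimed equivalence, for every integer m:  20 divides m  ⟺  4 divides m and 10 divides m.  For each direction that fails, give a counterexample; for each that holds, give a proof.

Equivalent; both directions hold.

(⇒) If 20 ∣ m, write m = 20q. Since 20 = 5·4, m = 4·(5q), so 4 ∣ m; and since 20 = 2·10, m = 10·(2q), so 10 ∣ m.

(⇐) Suppose 4 ∣ m and 10 ∣ m. Any common multiple of 4 and 10 is a multiple of their lcm; here lcm(4, 10) = 4·10/gcd(4, 10) = 40/2 = 20, so 20 ∣ m.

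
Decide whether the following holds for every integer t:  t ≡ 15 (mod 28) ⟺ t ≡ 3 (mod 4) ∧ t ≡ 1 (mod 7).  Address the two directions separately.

Converse. If t ≡ 3 (mod 4) and t ≡ 1 (mod 7), then by the Chinese remainder theorem t ≡ 15 (mod 28). This is exactly t ≡ 15 (mod 28).

Forward direction. Suppose t ≡ 15 (mod 28); write t = 28j + 15. Since 4 ∣ 28, reducing mod 4 gives t ≡ 15 ≡ 3 (mod 4); since 7 ∣ 28, reducing mod 7 gives t ≡ 15 ≡ 1 (mod 7).

Both directions hold; the statement is true.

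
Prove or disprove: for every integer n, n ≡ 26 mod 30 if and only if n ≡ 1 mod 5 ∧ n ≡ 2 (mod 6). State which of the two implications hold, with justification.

(→) Suppose n ≡ 26 (mod 30); write n = 30j + 26. Since 5 ∣ 30, reducing mod 5 gives n ≡ 26 ≡ 1 (mod 5); since 6 ∣ 30, reducing mod 6 gives n ≡ 26 ≡ 2 (mod 6).

(←) Conversely, if n ≡ 1 (mod 5) and n ≡ 2 (mod 6), then by the Chinese remainder theorem n ≡ 26 (mod 30). This is exactly n ≡ 26 (mod 30).

Both implications hold.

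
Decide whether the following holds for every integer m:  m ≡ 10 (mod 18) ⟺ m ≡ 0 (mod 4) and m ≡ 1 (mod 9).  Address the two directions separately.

(⇒) This fails: m = 10 gives 10 ≡ 10 (mod 18) but 10 ≡ 2 (mod 4), so the conjunction on the right does not hold.

(⇐) Conversely, if m ≡ 0 (mod 4) and m ≡ 1 (mod 9), then by the Chinese remainder theorem m ≡ 28 (mod 36). Since 28 ≡ 10 (mod 18) and 18 ∣ 36, we get m ≡ 10 (mod 18).

(⇒) fails; (⇐) holds.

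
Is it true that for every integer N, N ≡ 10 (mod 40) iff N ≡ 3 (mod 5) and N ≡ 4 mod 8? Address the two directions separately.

(⇒) This fails: N = 10 gives 10 ≡ 10 (mod 40) but 10 ≡ 0 (mod 5), so the conjunction on the right does not hold.

(⇐) This fails: N = 28 satisfies both congruences on the right (28 ≡ 3 mod 5 and 28 ≡ 4 mod 8) yet 28 ≡ 28 (mod 40), not 10.

(⇒) fails and (⇐) fails.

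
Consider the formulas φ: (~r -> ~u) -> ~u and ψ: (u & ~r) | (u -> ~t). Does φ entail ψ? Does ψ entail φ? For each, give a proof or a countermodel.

[⇒] Assume the antecedent. If u is true, the antecedent forces (t = F, u = T, r = F) or (t = T, u = T, r = F), and (u & ~r) | (u -> ~t) holds there. If u is false, (u & ~r) | (u -> ~t) reduces to true regardless of the other variables. Either way (u & ~r) | (u -> ~t) holds.

[⇐] This fails. Under t = F, u = T, r = T, the left side is false but the right side is true.

The forward direction holds; the converse fails.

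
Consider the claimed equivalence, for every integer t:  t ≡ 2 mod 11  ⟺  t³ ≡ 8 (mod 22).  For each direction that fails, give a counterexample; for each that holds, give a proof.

(⇒) This fails: take t = 13. Then 13 ≡ 2 (mod 11), but 13³ = 2197 ≡ 19 (mod 22), not 8.

(⇐) Conversely, the residues r modulo 22 with r³ ≡ 8 (mod 22) are exactly {2}, and each is ≡ 2 (mod 11).

(⇒) fails; (⇐) holds.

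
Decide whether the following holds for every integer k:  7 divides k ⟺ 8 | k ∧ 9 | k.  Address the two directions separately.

(⇒) This fails: take k = 7. Certainly 7 ∣ 7, but 8 ∤ 7.

(⇐) This fails: take k = 72. Both 8 ∣ 72 and 9 ∣ 72, yet 72 is not a multiple of 7 (since 72 = 10·7 + 2), so 7 ∤ 72.

Neither implication holds.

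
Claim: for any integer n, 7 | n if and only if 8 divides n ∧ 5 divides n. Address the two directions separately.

(⟹) This fails: take n = 7. Certainly 7 ∣ 7, but 8 ∤ 7.

(⟸) This fails: take n = 40. Both 8 ∣ 40 and 5 ∣ 40, yet 40 is not a multiple of 7 (since 40 = 5·7 + 5), so 7 ∤ 40.

Both directions fail.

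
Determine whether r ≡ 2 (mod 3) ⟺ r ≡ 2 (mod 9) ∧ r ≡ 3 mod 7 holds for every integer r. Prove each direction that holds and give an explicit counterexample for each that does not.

[⇒] This fails: r = 2 gives 2 ≡ 2 (mod 3) but 2 ≡ 2 (mod 7), so the conjunction on the right does not hold.

[⇐] Conversely, if r ≡ 2 (mod 9) and r ≡ 3 (mod 7), then by the Chinese remainder theorem r ≡ 38 (mod 63). Since 38 ≡ 2 (mod 3) and 3 ∣ 63, we get r ≡ 2 (mod 3).

The forward direction fails; the converse holds.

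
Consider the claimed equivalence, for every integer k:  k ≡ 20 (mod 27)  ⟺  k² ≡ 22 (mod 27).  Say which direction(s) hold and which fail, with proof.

(⟹) Suppose k ≡ 20 (mod 27). Write k = 27j + 20. Then (27j + 20)² = 729j² + 1080j + 400 = 27(27j² + 40j + 14) + 22, so k² ≡ 22 (mod 27).

(⟸) This fails: take k = 7. Then 7² = 49 ≡ 22 (mod 27), yet 7 ≡ 7 (mod 27), not 20.

Not equivalent: only (⇒) holds.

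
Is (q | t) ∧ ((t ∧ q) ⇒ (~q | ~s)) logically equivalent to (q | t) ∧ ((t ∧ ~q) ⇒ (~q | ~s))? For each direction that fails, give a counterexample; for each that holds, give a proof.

(→) Assume the antecedent. If q is true, the consequent reduces to true regardless of the other variables. If q is false, the antecedent forces (q = F, s = F, t = T) or (q = F, s = T, t = T), and the consequent holds there. Either way the consequent holds.

(←) This fails. Under q = T, s = T, t = T, the left side is false but the right side is true.

Not equivalent: only (⇒) holds.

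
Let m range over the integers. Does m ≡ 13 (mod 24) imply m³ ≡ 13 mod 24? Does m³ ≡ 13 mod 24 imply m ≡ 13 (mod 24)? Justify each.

Both directions hold.

[⇐] Suppose m³ ≡ 13 (mod 24). The only residue r in {0, …, 23} with r³ ≡ 13 (mod 24) is r = 13, so m ≡ 13 (mod 24).

[⇒] Suppose m ≡ 13 (mod 24). Write m = 24j + 13. Then (24j + 13)³ = 13824j³ + 22464j² + 12168j + 2197 = 24(576j³ + 936j² + 507j + 91) + 13, so m³ ≡ 13 (mod 24).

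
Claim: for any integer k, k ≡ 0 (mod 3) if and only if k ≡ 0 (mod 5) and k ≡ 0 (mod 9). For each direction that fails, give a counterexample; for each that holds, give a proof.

Not equivalent: only (⇐) holds.

Converse. If k ≡ 0 (mod 5) and k ≡ 0 (mod 9), then by the Chinese remainder theorem k ≡ 0 (mod 45). Since 0 ≡ 0 (mod 3) and 3 ∣ 45, we get k ≡ 0 (mod 3).

Forward direction. This fails: k = 33 gives 33 ≡ 0 (mod 3) but 33 ≡ 3 (mod 5), so the conjunction on the right does not hold.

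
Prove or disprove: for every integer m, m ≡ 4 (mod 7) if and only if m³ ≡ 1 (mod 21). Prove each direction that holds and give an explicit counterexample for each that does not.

(⇒) This fails: take m = 11. Then 11 ≡ 4 (mod 7), but 11³ = 1331 ≡ 8 (mod 21), not 1.

(⇐) This fails: take m = 1. Then 1³ = 1 ≡ 1 (mod 21), yet 1 ≡ 1 (mod 7), not 4.

Neither implication holds.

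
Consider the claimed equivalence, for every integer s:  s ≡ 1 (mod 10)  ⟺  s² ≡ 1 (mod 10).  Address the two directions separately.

Not equivalent: only (⇒) holds.

(⇒) Suppose s ≡ 1 (mod 10). Write s = 10j + 1. Then (10j + 1)² = 100j² + 20j + 1 = 10(10j² + 2j) + 1, so s² ≡ 1 (mod 10).

(⇐) This fails: take s = 9. Then 9² = 81 ≡ 1 (mod 10), yet 9 ≡ 9 (mod 10), not 1.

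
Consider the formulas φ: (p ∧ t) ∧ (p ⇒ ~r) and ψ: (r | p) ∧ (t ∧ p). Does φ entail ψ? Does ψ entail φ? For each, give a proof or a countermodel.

(⇒) holds; (⇐) fails.

(⟹) Assume the antecedent. If p is true, the antecedent forces (p = T, r = F, t = T), and (r | p) ∧ (t ∧ p) holds there. If p is false, the antecedent cannot hold. Either way (r | p) ∧ (t ∧ p) holds.

(⟸) This fails. Under p = T, r = T, t = T, the left side is false but the right side is true.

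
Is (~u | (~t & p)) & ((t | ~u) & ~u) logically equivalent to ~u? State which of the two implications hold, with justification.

The biconditional holds.

(⟹) Assume the antecedent. If u is true, the antecedent cannot hold. If u is false, ~u reduces to true regardless of the other variables. Either way ~u holds.

(⟸) Assume the antecedent. If u is true, the antecedent cannot hold. If u is false, the consequent reduces to true regardless of the other variables. Either way the consequent holds.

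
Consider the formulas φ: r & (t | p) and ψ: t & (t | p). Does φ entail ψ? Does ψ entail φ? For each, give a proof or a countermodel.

Neither implication holds.

(→) This fails. Under t = F, r = T, p = T, the left side is true but the right side is false.

(←) This fails. Under t = T, r = F, p = F, the left side is false but the right side is true.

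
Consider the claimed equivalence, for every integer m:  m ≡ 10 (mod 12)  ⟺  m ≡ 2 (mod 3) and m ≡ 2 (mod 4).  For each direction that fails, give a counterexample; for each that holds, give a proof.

Both directions fail.

(⟹) This fails: m = 10 gives 10 ≡ 10 (mod 12) but 10 ≡ 1 (mod 3), so the conjunction on the right does not hold.

(⟸) This fails: m = 2 satisfies both congruences on the right (2 ≡ 2 mod 3 and 2 ≡ 2 mod 4) yet 2 ≡ 2 (mod 12), not 10.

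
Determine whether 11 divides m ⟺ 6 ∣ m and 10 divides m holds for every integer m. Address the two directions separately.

(→) This fails: take m = 11. Certainly 11 ∣ 11, but 6 ∤ 11.

(←) This fails: take m = 30. Both 6 ∣ 30 and 10 ∣ 30, yet 30 is not a multiple of 11 (since 30 = 2·11 + 8), so 11 ∤ 30.

Both directions fail.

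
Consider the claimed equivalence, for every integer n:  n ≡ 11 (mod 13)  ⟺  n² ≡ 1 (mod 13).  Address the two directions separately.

Both directions fail.

(⟹) This fails: take n = 11. Then 11 ≡ 11 (mod 13), but 11² = 121 ≡ 4 (mod 13), not 1.

(⟸) This fails: take n = 1. Then 1² = 1 ≡ 1 (mod 13), yet 1 ≡ 1 (mod 13), not 11.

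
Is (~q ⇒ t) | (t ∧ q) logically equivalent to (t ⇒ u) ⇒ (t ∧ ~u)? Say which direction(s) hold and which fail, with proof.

(⟹) This fails. Under u = F, q = T, t = F, the left side is true but the right side is false.

(⟸) Assume the antecedent. If u is true, the antecedent cannot hold. If u is false, the antecedent forces (u = F, q = F, t = T) or (u = F, q = T, t = T), and (~q ⇒ t) | (t ∧ q) holds there. Either way (~q ⇒ t) | (t ∧ q) holds.

Only the reverse direction holds.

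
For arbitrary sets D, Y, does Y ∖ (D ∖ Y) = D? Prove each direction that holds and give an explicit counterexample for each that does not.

Forward inclusion. This inclusion fails. Take D = ∅, Y = {1}; then 1 ∈ Y ∖ (D ∖ Y) but 1 ∉ D.

Reverse inclusion. This inclusion fails. Take D = {1}, Y = ∅; then 1 ∈ D but 1 ∉ Y ∖ (D ∖ Y).

Both inclusions fail.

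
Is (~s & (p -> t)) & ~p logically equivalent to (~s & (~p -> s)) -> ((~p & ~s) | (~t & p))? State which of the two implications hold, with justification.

Not equivalent: only (⇒) holds.

(⇒) Assume the antecedent. If s is true, the antecedent cannot hold. If s is false, the antecedent forces (s = F, p = F, t = F) or (s = F, p = F, t = T), and the consequent holds there. Either way the consequent holds.

(⇐) This fails. Under s = T, p = F, t = F, the left side is false but the right side is true.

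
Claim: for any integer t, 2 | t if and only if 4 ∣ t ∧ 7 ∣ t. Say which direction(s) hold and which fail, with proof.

Forward direction. This fails: take t = 2. Certainly 2 ∣ 2, but 4 ∤ 2.

Converse. Suppose 4 ∣ t and 7 ∣ t. Any common multiple of 4 and 7 is a multiple of their lcm; here gcd(4, 7) = 1, so lcm(4, 7) = 4·7 = 28, so 28 ∣ t. Since 2 ∣ 28, it follows that 2 ∣ t.

Only the reverse direction holds.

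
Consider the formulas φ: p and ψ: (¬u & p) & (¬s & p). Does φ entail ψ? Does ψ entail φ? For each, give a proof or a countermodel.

[⇒] This fails. Under s = T, p = T, u = F, the left side is true but the right side is false.

[⇐] Assume the antecedent. If s is true, the antecedent cannot hold. If s is false, the antecedent forces (s = F, p = T, u = F), and p holds there. Either way p holds.

Only the converse holds.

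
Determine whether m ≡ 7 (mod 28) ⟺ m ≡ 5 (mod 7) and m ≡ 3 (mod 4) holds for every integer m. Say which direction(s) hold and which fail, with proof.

(⇒) fails and (⇐) fails.

(⟹) This fails: m = 7 gives 7 ≡ 7 (mod 28) but 7 ≡ 0 (mod 7), so the conjunction on the right does not hold.

(⟸) This fails: m = 19 satisfies both congruences on the right (19 ≡ 5 mod 7 and 19 ≡ 3 mod 4) yet 19 ≡ 19 (mod 28), not 7.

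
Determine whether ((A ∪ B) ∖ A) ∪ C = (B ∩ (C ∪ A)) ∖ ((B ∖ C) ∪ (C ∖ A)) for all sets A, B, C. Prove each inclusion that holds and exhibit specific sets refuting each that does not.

(⊆) fails; (⊇) holds.

(⊇) Let x ∈ (B ∩ (C ∪ A)) ∖ ((B ∖ C) ∪ (C ∖ A)). Then x ∈ A ∩ B ∩ C, from which x ∈ ((A ∪ B) ∖ A) ∪ C.

(⊆) This inclusion fails. Take A = ∅, B = {1}, C = ∅; then 1 ∈ ((A ∪ B) ∖ A) ∪ C but 1 ∉ (B ∩ (C ∪ A)) ∖ ((B ∖ C) ∪ (C ∖ A)).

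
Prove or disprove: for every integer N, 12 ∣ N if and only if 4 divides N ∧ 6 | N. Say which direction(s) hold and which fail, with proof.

(⇐) Suppose 4 ∣ N and 6 ∣ N. Any common multiple of 4 and 6 is a multiple of their lcm; here lcm(4, 6) = 4·6/gcd(4, 6) = 24/2 = 12, so 12 ∣ N.

(⇒) If 12 ∣ N, write N = 12q. Since 12 = 3·4, N = 4·(3q), so 4 ∣ N; and since 12 = 2·6, N = 6·(2q), so 6 ∣ N.

Both directions hold.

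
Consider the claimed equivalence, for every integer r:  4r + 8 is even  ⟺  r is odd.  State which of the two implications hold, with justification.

Only the reverse direction holds.

(⇒) This fails: take r = 0. Then 4r + 8 = 8, which is even, yet r = 0 is even, not odd.

(⇐) Suppose r is odd. Since 4 is even, 4r is even for every r, so 4r + 8 has the same parity as 8, which is even. Hence 4r + 8 is even.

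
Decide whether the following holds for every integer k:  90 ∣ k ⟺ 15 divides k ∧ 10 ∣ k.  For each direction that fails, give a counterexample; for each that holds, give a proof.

Forward direction. If 90 ∣ k, write k = 90q. Since 90 = 6·15, k = 15·(6q), so 15 ∣ k; and since 90 = 9·10, k = 10·(9q), so 10 ∣ k.

Converse. This fails: take k = 30. Both 15 ∣ 30 and 10 ∣ 30, yet 30 is not a multiple of 90 (since 30 = 0·90 + 30), so 90 ∤ 30.

Only the forward implication holds.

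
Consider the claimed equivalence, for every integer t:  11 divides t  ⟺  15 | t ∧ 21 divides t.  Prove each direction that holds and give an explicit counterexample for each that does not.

Forward direction. This fails: take t = 11. Certainly 11 ∣ 11, but 15 ∤ 11.

Converse. This fails: take t = 105. Both 15 ∣ 105 and 21 ∣ 105, yet 105 is not a multiple of 11 (since 105 = 9·11 + 6), so 11 ∤ 105.

Neither implication holds.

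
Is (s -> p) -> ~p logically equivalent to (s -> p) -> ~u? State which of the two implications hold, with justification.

(→) This fails. Under s = F, u = T, p = F, the left side is true but the right side is false.

(←) This fails. Under s = F, u = F, p = T, the left side is false but the right side is true.

(⇒) fails and (⇐) fails.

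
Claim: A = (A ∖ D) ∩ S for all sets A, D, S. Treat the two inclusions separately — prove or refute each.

Reverse inclusion. Let x ∈ (A ∖ D) ∩ S. Then x ∈ A ∩ S and x ∉ D, from which x ∈ A.

Forward inclusion. This inclusion fails. Take A = {1}, D = ∅, S = ∅; then 1 ∈ A but 1 ∉ (A ∖ D) ∩ S.

(⊆) fails; (⊇) holds.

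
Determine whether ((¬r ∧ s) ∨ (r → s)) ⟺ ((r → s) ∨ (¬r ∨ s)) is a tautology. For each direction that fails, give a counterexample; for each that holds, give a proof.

(→) Assume the antecedent. If s is true, (r → s) ∨ (¬r ∨ s) reduces to true regardless of the other variables. If s is false, the antecedent forces (s = F, r = F), and (r → s) ∨ (¬r ∨ s) holds there. Either way (r → s) ∨ (¬r ∨ s) holds.

(←) Assume the antecedent. If s is true, (¬r ∧ s) ∨ (r → s) reduces to true regardless of the other variables. If s is false, the antecedent forces (s = F, r = F), and (¬r ∧ s) ∨ (r → s) holds there. Either way (¬r ∧ s) ∨ (r → s) holds.

Both implications hold.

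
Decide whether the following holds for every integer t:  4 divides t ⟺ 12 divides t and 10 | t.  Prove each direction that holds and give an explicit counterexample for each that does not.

Only the reverse direction holds.

(⟹) This fails: take t = 4. Certainly 4 ∣ 4, but 12 ∤ 4.

(⟸) Suppose 12 ∣ t and 10 ∣ t. Any common multiple of 12 and 10 is a multiple of their lcm; here lcm(12, 10) = 12·10/gcd(12, 10) = 120/2 = 60, so 60 ∣ t. Since 4 ∣ 60, it follows that 4 ∣ t.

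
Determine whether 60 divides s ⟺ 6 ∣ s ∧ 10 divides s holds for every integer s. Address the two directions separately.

(→) If 60 ∣ s, write s = 60q. Since 60 = 10·6, s = 6·(10q), so 6 ∣ s; and since 60 = 6·10, s = 10·(6q), so 10 ∣ s.

(←) This fails: take s = 30. Both 6 ∣ 30 and 10 ∣ 30, yet 30 is not a multiple of 60 (since 30 = 0·60 + 30), so 60 ∤ 30.

Not equivalent: only (⇒) holds.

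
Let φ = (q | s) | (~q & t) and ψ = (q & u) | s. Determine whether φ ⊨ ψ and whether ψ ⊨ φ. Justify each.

Not equivalent: only (⇐) holds.

[⇐] Assume the antecedent. If s is true, (q | s) | (~q & t) reduces to true regardless of the other variables. If s is false, the antecedent forces (s = F, q = T, t = F, u = T) or (s = F, q = T, t = T, u = T), and (q | s) | (~q & t) holds there. Either way (q | s) | (~q & t) holds.

[⇒] This fails. Under s = F, q = T, t = F, u = F, the left side is true but the right side is false.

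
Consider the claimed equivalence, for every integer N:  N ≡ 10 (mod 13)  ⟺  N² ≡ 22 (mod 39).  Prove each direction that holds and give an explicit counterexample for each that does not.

(⇒) fails and (⇐) fails.

(→) This fails: take N = 36. Then 36 ≡ 10 (mod 13), but 36² = 1296 ≡ 9 (mod 39), not 22.

(←) This fails: take N = 16. Then 16² = 256 ≡ 22 (mod 39), yet 16 ≡ 3 (mod 13), not 10.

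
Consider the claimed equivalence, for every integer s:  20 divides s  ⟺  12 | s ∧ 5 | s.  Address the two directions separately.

(⇒) fails; (⇐) holds.

(⟹) This fails: take s = 20. Certainly 20 ∣ 20, but 12 ∤ 20.

(⟸) Suppose 12 ∣ s and 5 ∣ s. Any common multiple of 12 and 5 is a multiple of their lcm; here gcd(12, 5) = 1, so lcm(12, 5) = 12·5 = 60, so 60 ∣ s. Since 20 ∣ 60, it follows that 20 ∣ s.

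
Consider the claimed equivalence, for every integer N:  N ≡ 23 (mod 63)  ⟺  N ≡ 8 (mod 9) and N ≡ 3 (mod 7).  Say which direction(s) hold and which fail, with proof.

Neither implication holds.

(→) This fails: N = 23 gives 23 ≡ 23 (mod 63) but 23 ≡ 5 (mod 9), so the conjunction on the right does not hold.

(←) This fails: N = 17 satisfies both congruences on the right (17 ≡ 8 mod 9 and 17 ≡ 3 mod 7) yet 17 ≡ 17 (mod 63), not 23.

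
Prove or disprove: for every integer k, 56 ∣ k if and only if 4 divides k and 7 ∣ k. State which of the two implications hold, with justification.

Forward direction. If 56 ∣ k, write k = 56q. Since 56 = 14·4, k = 4·(14q), so 4 ∣ k; and since 56 = 8·7, k = 7·(8q), so 7 ∣ k.

Converse. This fails: take k = 28. Both 4 ∣ 28 and 7 ∣ 28, yet 28 is not a multiple of 56 (since 28 = 0·56 + 28), so 56 ∤ 28.

(⇒) holds; (⇐) fails.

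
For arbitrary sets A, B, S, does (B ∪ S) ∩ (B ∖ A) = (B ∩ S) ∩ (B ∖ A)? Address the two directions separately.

(⊆) This inclusion fails. Take A = ∅, B = {1}, S = ∅; then 1 ∈ (B ∪ S) ∩ (B ∖ A) but 1 ∉ (B ∩ S) ∩ (B ∖ A).

(⊇) Let x ∈ (B ∩ S) ∩ (B ∖ A). Then x ∈ B ∩ S and x ∉ A, from which x ∈ (B ∪ S) ∩ (B ∖ A).

(⊆) fails; (⊇) holds.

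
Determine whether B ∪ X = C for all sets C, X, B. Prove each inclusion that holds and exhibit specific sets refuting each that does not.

(⊆) This inclusion fails. Take C = ∅, X = {1}, B = ∅; then 1 ∈ B ∪ X but 1 ∉ C.

(⊇) This inclusion fails. Take C = {1}, X = ∅, B = ∅; then 1 ∈ C but 1 ∉ B ∪ X.

Neither inclusion holds.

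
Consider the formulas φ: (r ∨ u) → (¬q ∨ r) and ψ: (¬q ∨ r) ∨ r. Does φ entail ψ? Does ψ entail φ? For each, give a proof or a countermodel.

Forward direction. This fails. Under q = T, r = F, u = F, the left side is true but the right side is false.

Converse. Assume the antecedent. If q is true, the antecedent forces (q = T, r = T, u = F) or (q = T, r = T, u = T), and (r ∨ u) → (¬q ∨ r) holds there. If q is false, (r ∨ u) → (¬q ∨ r) reduces to true regardless of the other variables. Either way (r ∨ u) → (¬q ∨ r) holds.

Only the reverse direction holds.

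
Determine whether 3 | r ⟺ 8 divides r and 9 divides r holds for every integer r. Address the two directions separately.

Only the reverse direction holds.

(→) This fails: take r = 3. Certainly 3 ∣ 3, but 8 ∤ 3.

(←) Suppose 8 ∣ r and 9 ∣ r. Any common multiple of 8 and 9 is a multiple of their lcm; here gcd(8, 9) = 1, so lcm(8, 9) = 8·9 = 72, so 72 ∣ r. Since 3 ∣ 72, it follows that 3 ∣ r.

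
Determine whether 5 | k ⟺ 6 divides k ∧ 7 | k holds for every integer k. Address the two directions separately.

Forward direction. This fails: take k = 5. Certainly 5 ∣ 5, but 6 ∤ 5.

Converse. This fails: take k = 42. Both 6 ∣ 42 and 7 ∣ 42, yet 42 is not a multiple of 5 (since 42 = 8·5 + 2), so 5 ∤ 42.

Both directions fail.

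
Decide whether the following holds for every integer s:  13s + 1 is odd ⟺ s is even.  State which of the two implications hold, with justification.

[⇒] Suppose 13s + 1 is odd. Since 13 is odd, 13s and s have the same parity, so 13s + 1 ≡ s + 1 (mod 2). As 1 is odd, 13s + 1 is odd exactly when s is even. Thus s is even.

[⇐] Conversely, suppose s is even; write s = 2j. Then 13s + 1 = 13·(2j) + 1 = 2·13j + 1, which is odd.

Both directions hold; the statement is true.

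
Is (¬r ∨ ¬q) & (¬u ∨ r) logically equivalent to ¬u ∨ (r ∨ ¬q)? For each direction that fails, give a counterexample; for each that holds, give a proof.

(⇒) holds; (⇐) fails.

[⇒] Assume the antecedent. If r is true, ¬u ∨ (r ∨ ¬q) reduces to true regardless of the other variables. If r is false, the antecedent forces (r = F, q = F, u = F) or (r = F, q = T, u = F), and ¬u ∨ (r ∨ ¬q) holds there. Either way ¬u ∨ (r ∨ ¬q) holds.

[⇐] This fails. Under r = T, q = T, u = F, the left side is false but the right side is true.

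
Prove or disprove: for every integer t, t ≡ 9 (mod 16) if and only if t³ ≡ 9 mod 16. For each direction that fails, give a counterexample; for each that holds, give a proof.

Both implications hold.

[⇒] Suppose t ≡ 9 (mod 16). Write t = 16j + 9. Then (16j + 9)³ = 4096j³ + 6912j² + 3888j + 729 = 16(256j³ + 432j² + 243j + 45) + 9, so t³ ≡ 9 (mod 16).

[⇐] Conversely, suppose t³ ≡ 9 (mod 16). The only residue r in {0, …, 15} with r³ ≡ 9 (mod 16) is r = 9, so t ≡ 9 (mod 16).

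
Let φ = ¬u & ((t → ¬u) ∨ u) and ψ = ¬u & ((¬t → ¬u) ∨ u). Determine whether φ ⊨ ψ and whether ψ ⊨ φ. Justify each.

Both implications hold.

Converse. Assume the antecedent. If u is true, the antecedent cannot hold. If u is false, ¬u & ((t → ¬u) ∨ u) reduces to true regardless of the other variables. Either way ¬u & ((t → ¬u) ∨ u) holds.

Forward direction. Assume the antecedent. If u is true, the antecedent cannot hold. If u is false, ¬u & ((¬t → ¬u) ∨ u) reduces to true regardless of the other variables. Either way ¬u & ((¬t → ¬u) ∨ u) holds.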